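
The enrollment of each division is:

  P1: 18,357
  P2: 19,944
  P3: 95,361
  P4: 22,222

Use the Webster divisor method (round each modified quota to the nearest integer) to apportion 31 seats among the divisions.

Standard divisor 155884/31 ≈ 5028.516; standard quotas: P1 3.651, P2 3.966, P3 18.964, P4 4.419.
Rounding to the nearest integer gives P1 4, P2 4, P3 19, P4 4 — total 31, matching the house size, so no adjustment is needed.

P1: 4, P2: 4, P3: 19, P4: 4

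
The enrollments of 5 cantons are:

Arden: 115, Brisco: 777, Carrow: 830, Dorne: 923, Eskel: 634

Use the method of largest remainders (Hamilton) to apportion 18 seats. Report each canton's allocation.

Total 3279; standard divisor 3279/18 ≈ 182.167.
Standard quotas: Arden 0.631, Brisco 4.265, Carrow 4.556, Dorne 5.067, Eskel 3.480.
Lower quotas: Arden 0, Brisco 4, Carrow 4, Dorne 5, Eskel 3 (sum 16, leaving 2 seats).
Remainders in descending order: Arden 0.631, Carrow 0.556, Eskel 0.480, Brisco 0.265, Dorne 0.067.
The surplus seats go to Arden, Carrow.

Arden 1, Brisco 4, Carrow 5, Dorne 5, Eskel 3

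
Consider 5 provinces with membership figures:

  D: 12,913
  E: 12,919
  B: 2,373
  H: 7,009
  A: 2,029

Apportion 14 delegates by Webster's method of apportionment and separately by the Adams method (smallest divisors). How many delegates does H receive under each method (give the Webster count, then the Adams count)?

2 and 3

Webster: D 5, E 5, B 1, H 2, A 1.
Adams: D 4, E 5, B 1, H 3, A 1.
H gets 2 under Webster and 3 under Adams.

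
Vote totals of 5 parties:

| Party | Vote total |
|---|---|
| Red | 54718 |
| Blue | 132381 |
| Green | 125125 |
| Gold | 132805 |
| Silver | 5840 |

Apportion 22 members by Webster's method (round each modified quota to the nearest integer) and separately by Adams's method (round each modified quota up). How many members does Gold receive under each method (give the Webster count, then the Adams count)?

7 and 6

Webster: Red 3, Blue 6, Green 6, Gold 7, Silver 0.
Adams: Red 3, Blue 6, Green 6, Gold 6, Silver 1.
Gold gets 7 under Webster and 6 under Adams.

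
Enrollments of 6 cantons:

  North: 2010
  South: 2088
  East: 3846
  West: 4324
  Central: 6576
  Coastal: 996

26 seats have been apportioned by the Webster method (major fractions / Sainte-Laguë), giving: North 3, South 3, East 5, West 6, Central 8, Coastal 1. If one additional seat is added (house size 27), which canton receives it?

Central

Priority for the next seat is population ÷ (current seats + 0.5).
Priorities: North 574.286, South 596.571, East 699.273, West 665.231, Central 773.647, Coastal 664.000.
Highest priority: Central.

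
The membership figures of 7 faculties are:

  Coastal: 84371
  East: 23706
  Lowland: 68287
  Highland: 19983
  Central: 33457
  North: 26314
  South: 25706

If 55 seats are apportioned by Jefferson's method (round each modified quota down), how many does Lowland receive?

14

Standard divisor 281824/55 ≈ 5124.073; standard quotas: Coastal 16.466, East 4.626, Lowland 13.327, Highland 3.900, Central 6.529, North 5.135, South 5.017.
Rounding down gives 16, 4, 13, 3, 6, 5, 5 = 52 seats, so the divisor must be adjusted.
With modified divisor 4800: modified quotas Coastal 17.577, East 4.939, Lowland 14.226, Highland 4.163, Central 6.970, North 5.482, South 5.355.
Rounding down: Coastal 17, East 4, Lowland 14, Highland 4, Central 6, North 5, South 5 (total 55).
Lowland receives 14.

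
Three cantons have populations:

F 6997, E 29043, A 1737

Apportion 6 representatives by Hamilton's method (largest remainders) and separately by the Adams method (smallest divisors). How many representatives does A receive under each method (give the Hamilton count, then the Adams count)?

0 and 1

Hamilton: F 1, E 5, A 0.
Adams: F 1, E 4, A 1.
A gets 0 under Hamilton and 1 under Adams.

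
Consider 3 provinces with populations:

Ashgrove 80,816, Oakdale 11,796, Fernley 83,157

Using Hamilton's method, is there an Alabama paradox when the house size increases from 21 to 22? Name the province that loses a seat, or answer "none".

none

At 21 seats: Ashgrove 10, Oakdale 1, Fernley 10.
At 22 seats: Ashgrove 10, Oakdale 2, Fernley 10.
No province's allocation decreased.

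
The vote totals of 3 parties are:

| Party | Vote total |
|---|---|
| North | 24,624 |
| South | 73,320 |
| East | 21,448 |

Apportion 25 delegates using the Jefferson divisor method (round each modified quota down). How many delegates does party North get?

5

Standard divisor 119392/25 ≈ 4775.68; standard quotas: North 5.156, South 15.353, East 4.491.
Rounding down gives 5, 15, 4 = 24 seats, so the divisor must be adjusted.
With modified divisor 4400: modified quotas North 5.596, South 16.664, East 4.875.
Rounding down: North 5, South 16, East 4 (total 25).
North receives 5.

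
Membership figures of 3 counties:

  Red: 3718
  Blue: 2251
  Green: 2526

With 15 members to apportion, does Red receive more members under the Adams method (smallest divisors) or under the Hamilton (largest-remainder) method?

Adams: Red 6, Blue 4, Green 5.
Hamilton: Red 7, Blue 4, Green 4.
Red gets 6 under Adams and 7 under Hamilton.

Hamilton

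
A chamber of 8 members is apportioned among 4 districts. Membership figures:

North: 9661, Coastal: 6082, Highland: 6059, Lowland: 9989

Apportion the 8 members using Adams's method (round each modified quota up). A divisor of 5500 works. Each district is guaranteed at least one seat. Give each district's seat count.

With modified divisor 5500: modified quotas North 1.757, Coastal 1.106, Highland 1.102, Lowland 1.816.
Rounding up: North 2, Coastal 2, Highland 2, Lowland 2 (total 8).

North: 2, Coastal: 2, Highland: 2, Lowland: 2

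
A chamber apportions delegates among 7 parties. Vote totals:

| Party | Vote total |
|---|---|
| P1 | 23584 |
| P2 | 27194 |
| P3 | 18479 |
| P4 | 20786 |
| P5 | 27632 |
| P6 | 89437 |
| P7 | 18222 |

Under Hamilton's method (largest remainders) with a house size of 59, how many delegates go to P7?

5

The standard divisor is 225334/59 ≈ 3819.22.
Standard quotas: P1 6.1751, P2 7.1203, P3 4.8384, P4 5.4425, P5 7.2350, P6 23.4176, P7 4.7711.
Lower quotas: P1 6, P2 7, P3 4, P4 5, P5 7, P6 23, P7 4 (sum 56, leaving 3 seats).
Remainders in descending order: P3 0.8384, P7 0.7711, P4 0.4425, P6 0.4176, P5 0.2350, P1 0.1751, P2 0.1203.
The surplus seats go to P3, P7, P4.
P7 receives 5.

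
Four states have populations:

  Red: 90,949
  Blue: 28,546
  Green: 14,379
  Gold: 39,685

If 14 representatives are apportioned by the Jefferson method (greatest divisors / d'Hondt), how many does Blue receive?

Standard divisor 173559/14 ≈ 12397.071; standard quotas: Red 7.336, Blue 2.303, Green 1.160, Gold 3.201.
Rounding down gives 7, 2, 1, 3 = 13 seats, so the divisor must be adjusted.
With modified divisor 10700: modified quotas Red 8.500, Blue 2.668, Green 1.344, Gold 3.709.
Rounding down: Red 8, Blue 2, Green 1, Gold 3 (total 14).
Blue receives 2.

2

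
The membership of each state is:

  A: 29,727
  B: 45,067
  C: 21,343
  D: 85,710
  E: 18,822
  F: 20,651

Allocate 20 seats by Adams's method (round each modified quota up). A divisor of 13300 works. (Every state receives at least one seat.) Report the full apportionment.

With modified divisor 13300: modified quotas A 2.235, B 3.388, C 1.605, D 6.444, E 1.415, F 1.553.
Rounding up: A 3, B 4, C 2, D 7, E 2, F 2 (total 20).

A=3, B=4, C=2, D=7, E=2, F=2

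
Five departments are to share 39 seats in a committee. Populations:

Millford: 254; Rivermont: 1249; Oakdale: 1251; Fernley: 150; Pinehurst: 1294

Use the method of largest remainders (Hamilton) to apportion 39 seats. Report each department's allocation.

Millford: 2, Rivermont: 12, Oakdale: 12, Fernley: 1, Pinehurst: 12

The standard divisor is 4198/39 ≈ 107.641.
Standard quotas: Millford 2.360, Rivermont 11.603, Oakdale 11.622, Fernley 1.394, Pinehurst 12.021.
Lower quotas: Millford 2, Rivermont 11, Oakdale 11, Fernley 1, Pinehurst 12 (sum 37, leaving 2 seats).
Remainders in descending order: Oakdale 0.622, Rivermont 0.603, Fernley 0.394, Millford 0.360, Pinehurst 0.021.
Largest remainders: Oakdale, Rivermont receive the extra seats.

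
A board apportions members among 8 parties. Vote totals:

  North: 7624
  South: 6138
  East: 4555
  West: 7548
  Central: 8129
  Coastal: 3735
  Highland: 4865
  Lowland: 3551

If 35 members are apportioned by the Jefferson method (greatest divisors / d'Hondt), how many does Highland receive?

4

Standard divisor 46145/35 ≈ 1318.429; standard quotas: North 5.783, South 4.656, East 3.455, West 5.725, Central 6.166, Coastal 2.833, Highland 3.690, Lowland 2.693.
Rounding down gives 5, 4, 3, 5, 6, 2, 3, 2 = 30 seats, so the divisor must be adjusted.
With modified divisor 1200: modified quotas North 6.353, South 5.115, East 3.796, West 6.290, Central 6.774, Coastal 3.112, Highland 4.054, Lowland 2.959.
Rounding down: North 6, South 5, East 3, West 6, Central 6, Coastal 3, Highland 4, Lowland 2 (total 35).
Highland receives 4.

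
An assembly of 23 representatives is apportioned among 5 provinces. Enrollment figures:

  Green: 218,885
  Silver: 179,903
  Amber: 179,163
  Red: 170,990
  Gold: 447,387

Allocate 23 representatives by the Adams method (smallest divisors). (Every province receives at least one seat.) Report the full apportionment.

Green=4; Silver=4; Amber=4; Red=3; Gold=8

Standard divisor 1196328/23 ≈ 52014.261; standard quotas: Green 4.208, Silver 3.459, Amber 3.444, Red 3.287, Gold 8.601.
Rounding up gives 5, 4, 4, 4, 9 = 26 seats, so the divisor must be adjusted.
With modified divisor 58400: modified quotas Green 3.748, Silver 3.081, Amber 3.068, Red 2.928, Gold 7.661.
Rounding up: Green 4, Silver 4, Amber 4, Red 3, Gold 8 (total 23).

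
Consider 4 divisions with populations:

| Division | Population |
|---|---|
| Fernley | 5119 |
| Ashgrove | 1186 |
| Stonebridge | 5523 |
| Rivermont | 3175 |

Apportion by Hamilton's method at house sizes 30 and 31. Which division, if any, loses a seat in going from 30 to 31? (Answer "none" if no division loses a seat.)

Ashgrove

At 30 seats: Fernley 10, Ashgrove 3, Stonebridge 11, Rivermont 6.
At 31 seats: Fernley 11, Ashgrove 2, Stonebridge 11, Rivermont 7.
Ashgrove drops from 3 to 2.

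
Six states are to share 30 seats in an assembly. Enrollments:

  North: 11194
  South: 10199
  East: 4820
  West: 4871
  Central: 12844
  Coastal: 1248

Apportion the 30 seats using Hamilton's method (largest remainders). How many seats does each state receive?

Standard divisor: 45176 ÷ 30 ≈ 1505.867.
Standard quotas: North 7.4336, South 6.7728, East 3.2008, West 3.2347, Central 8.5293, Coastal 0.8288.
Lower quotas: North 7, South 6, East 3, West 3, Central 8, Coastal 0 (sum 27, leaving 3 seats).
Remainders in descending order: Coastal 0.8288, South 0.7728, Central 0.5293, North 0.4336, West 0.2347, East 0.2008.
The surplus seats go to Coastal, South, Central.

North 7; South 7; East 3; West 3; Central 9; Coastal 1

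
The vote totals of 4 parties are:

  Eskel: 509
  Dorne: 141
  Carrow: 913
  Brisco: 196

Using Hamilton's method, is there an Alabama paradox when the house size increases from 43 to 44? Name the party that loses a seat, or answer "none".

Dorne

At 43 seats: Eskel 12, Dorne 4, Carrow 22, Brisco 5.
At 44 seats: Eskel 13, Dorne 3, Carrow 23, Brisco 5.
Dorne drops from 4 to 3.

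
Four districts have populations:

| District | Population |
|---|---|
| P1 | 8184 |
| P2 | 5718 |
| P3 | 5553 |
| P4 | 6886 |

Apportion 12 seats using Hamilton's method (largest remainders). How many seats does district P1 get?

The standard divisor is 26341/12 ≈ 2195.083.
Standard quotas: P1 3.7283, P2 2.6049, P3 2.5297, P4 3.1370.
Lower quotas: P1 3, P2 2, P3 2, P4 3 (sum 10, leaving 2 seats).
Remainders in descending order: P1 0.7283, P2 0.6049, P3 0.5297, P4 0.1370.
Largest remainders: P1, P2 receive the extra seats.
P1 receives 4.

4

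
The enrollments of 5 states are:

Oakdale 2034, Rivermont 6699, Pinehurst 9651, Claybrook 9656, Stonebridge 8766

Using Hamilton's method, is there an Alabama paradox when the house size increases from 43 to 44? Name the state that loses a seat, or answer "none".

Oakdale

At 43 seats: Oakdale 3, Rivermont 8, Pinehurst 11, Claybrook 11, Stonebridge 10.
At 44 seats: Oakdale 2, Rivermont 8, Pinehurst 12, Claybrook 12, Stonebridge 10.
Oakdale drops from 3 to 2.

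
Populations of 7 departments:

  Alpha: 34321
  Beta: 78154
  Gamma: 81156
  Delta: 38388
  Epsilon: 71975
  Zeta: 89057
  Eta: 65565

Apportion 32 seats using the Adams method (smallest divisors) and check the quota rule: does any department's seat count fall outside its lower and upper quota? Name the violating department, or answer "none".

Standard quotas: Alpha 2.395, Beta 5.453, Gamma 5.663, Delta 2.679, Epsilon 5.022, Zeta 6.214, Eta 4.575.
Adams allocation: Alpha 3, Beta 5, Gamma 5, Delta 3, Epsilon 5, Zeta 6, Eta 5.
Every allocation lies between the lower and upper quota.

none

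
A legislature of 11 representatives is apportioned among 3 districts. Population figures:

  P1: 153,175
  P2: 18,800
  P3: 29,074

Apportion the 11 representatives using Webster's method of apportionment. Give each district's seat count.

Standard divisor 201049/11 ≈ 18277.182; standard quotas: P1 8.381, P2 1.029, P3 1.591.
Rounding to the nearest integer gives P1 8, P2 1, P3 2 — total 11, matching the house size, so no adjustment is needed.

P1=8, P2=1, P3=2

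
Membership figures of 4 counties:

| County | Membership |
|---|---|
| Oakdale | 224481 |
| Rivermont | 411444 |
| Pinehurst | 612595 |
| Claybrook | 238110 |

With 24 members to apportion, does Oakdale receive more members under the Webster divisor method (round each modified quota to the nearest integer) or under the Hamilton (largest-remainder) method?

Webster

Webster: Oakdale 4, Rivermont 6, Pinehurst 10, Claybrook 4.
Hamilton: Oakdale 3, Rivermont 7, Pinehurst 10, Claybrook 4.
Oakdale gets 4 under Webster and 3 under Hamilton.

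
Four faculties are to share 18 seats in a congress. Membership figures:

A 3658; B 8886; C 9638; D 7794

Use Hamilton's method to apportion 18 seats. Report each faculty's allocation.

A 2, B 5, C 6, D 5

Total 29976; standard divisor 29976/18 ≈ 1665.333.
Standard quotas: A 2.1966, B 5.3359, C 5.7874, D 4.6801.
Lower quotas: A 2, B 5, C 5, D 4 (sum 16, leaving 2 seats).
Remainders in descending order: C 0.7874, D 0.6801, B 0.3359, A 0.1966.
Largest remainders: C, D receive the extra seats.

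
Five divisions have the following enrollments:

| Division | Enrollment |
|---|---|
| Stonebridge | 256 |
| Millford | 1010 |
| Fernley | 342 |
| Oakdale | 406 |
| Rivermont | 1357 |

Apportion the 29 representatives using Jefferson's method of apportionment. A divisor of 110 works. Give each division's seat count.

Stonebridge: 2, Millford: 9, Fernley: 3, Oakdale: 3, Rivermont: 12

With modified divisor 110: modified quotas Stonebridge 2.327, Millford 9.182, Fernley 3.109, Oakdale 3.691, Rivermont 12.336.
Rounding down: Stonebridge 2, Millford 9, Fernley 3, Oakdale 3, Rivermont 12 (total 29).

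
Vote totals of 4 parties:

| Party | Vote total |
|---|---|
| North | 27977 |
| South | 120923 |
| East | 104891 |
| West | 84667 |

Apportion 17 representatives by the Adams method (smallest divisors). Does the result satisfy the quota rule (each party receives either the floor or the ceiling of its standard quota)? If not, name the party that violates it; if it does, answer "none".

Standard quotas: North 1.405, South 6.074, East 5.268, West 4.253.
Adams allocation: North 2, South 6, East 5, West 4.
Every allocation lies between the lower and upper quota.

none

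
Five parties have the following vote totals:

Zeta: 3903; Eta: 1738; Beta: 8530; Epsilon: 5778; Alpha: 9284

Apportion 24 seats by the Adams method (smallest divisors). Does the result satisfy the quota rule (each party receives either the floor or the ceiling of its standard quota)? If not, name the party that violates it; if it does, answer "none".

Standard quotas: Zeta 3.204, Eta 1.427, Beta 7.003, Epsilon 4.744, Alpha 7.622.
Adams allocation: Zeta 3, Eta 2, Beta 7, Epsilon 5, Alpha 7.
Every allocation lies between the lower and upper quota.

none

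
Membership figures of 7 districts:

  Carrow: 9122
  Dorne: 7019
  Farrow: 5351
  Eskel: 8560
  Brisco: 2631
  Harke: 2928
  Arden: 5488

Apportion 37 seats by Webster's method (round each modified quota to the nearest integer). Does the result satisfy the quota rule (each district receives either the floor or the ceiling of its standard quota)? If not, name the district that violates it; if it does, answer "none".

none

Standard quotas: Carrow 8.212, Dorne 6.319, Farrow 4.817, Eskel 7.706, Brisco 2.369, Harke 2.636, Arden 4.941.
Webster allocation: Carrow 8, Dorne 6, Farrow 5, Eskel 8, Brisco 2, Harke 3, Arden 5.
Every allocation lies between the lower and upper quota.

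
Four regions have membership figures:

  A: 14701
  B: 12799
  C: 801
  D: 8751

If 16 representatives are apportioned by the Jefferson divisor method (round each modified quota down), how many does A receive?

Standard divisor 37052/16 ≈ 2315.75; standard quotas: A 6.348, B 5.527, C 0.346, D 3.779.
Rounding down gives 6, 5, 0, 3 = 14 seats, so the divisor must be adjusted.
With modified divisor 2120: modified quotas A 6.934, B 6.037, C 0.378, D 4.128.
Rounding down: A 6, B 6, C 0, D 4 (total 16).
A receives 6.

6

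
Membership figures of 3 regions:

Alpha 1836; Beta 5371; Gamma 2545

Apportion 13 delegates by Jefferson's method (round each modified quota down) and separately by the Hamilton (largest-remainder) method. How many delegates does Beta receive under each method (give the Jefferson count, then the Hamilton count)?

8 and 7

Jefferson: Alpha 2, Beta 8, Gamma 3.
Hamilton: Alpha 3, Beta 7, Gamma 3.
Beta gets 8 under Jefferson and 7 under Hamilton.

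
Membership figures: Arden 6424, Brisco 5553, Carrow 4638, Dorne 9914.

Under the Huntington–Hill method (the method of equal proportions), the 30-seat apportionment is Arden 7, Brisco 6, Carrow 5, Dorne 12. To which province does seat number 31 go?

Priority for the next seat is population ÷ (√(s·(s+1))).
Priorities: Arden 858.443, Brisco 856.847, Carrow 846.779, Dorne 793.755.
Highest priority: Arden.

Arden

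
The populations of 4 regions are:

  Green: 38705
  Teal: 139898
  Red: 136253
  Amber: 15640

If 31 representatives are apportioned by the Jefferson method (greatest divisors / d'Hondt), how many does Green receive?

Standard divisor 330496/31 ≈ 10661.161; standard quotas: Green 3.630, Teal 13.122, Red 12.780, Amber 1.467.
Rounding down gives 3, 13, 12, 1 = 29 seats, so the divisor must be adjusted.
With modified divisor 9900: modified quotas Green 3.910, Teal 14.131, Red 13.763, Amber 1.580.
Rounding down: Green 3, Teal 14, Red 13, Amber 1 (total 31).
Green receives 3.

3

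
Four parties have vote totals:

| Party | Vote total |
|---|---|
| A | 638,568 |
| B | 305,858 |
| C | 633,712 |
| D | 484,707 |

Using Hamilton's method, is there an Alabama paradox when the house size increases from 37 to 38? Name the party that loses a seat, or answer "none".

At 37 seats: A 11, B 6, C 11, D 9.
At 38 seats: A 12, B 5, C 12, D 9.
B drops from 6 to 5.

B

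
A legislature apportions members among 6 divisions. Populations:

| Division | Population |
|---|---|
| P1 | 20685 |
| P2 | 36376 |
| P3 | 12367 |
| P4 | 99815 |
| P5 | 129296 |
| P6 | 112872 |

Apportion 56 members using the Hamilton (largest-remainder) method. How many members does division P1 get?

3

The standard divisor is 411411/56 ≈ 7346.625.
Standard quotas: P1 2.8156, P2 4.9514, P3 1.6834, P4 13.5865, P5 17.5994, P6 15.3638.
Lower quotas: P1 2, P2 4, P3 1, P4 13, P5 17, P6 15 (sum 52, leaving 4 seats).
Remainders in descending order: P2 0.9514, P1 0.8156, P3 0.6834, P5 0.5994, P4 0.5865, P6 0.3638.
The surplus seats go to P2, P1, P3, P5.
P1 receives 3.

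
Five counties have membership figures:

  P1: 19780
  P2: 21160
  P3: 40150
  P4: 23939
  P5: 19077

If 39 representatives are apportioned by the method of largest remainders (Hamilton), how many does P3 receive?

Standard divisor: 124106 ÷ 39 ≈ 3182.205.
Standard quotas: P1 6.2158, P2 6.6495, P3 12.6170, P4 7.5228, P5 5.9949.
Lower quotas: P1 6, P2 6, P3 12, P4 7, P5 5 (sum 36, leaving 3 seats).
Remainders in descending order: P5 0.9949, P2 0.6495, P3 0.6170, P4 0.5228, P1 0.2158.
The surplus seats go to P5, P2, P3.
P3 receives 13.

13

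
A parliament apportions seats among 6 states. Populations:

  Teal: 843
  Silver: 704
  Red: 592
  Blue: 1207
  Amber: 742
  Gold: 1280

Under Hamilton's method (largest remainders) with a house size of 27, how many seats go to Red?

The standard divisor is 5368/27 ≈ 198.815.
Standard quotas: Teal 4.240, Silver 3.541, Red 2.978, Blue 6.071, Amber 3.732, Gold 6.438.
Lower quotas: Teal 4, Silver 3, Red 2, Blue 6, Amber 3, Gold 6 (sum 24, leaving 3 seats).
Remainders in descending order: Red 0.978, Amber 0.732, Silver 0.541, Gold 0.438, Teal 0.240, Blue 0.071.
Largest remainders: Red, Amber, Silver receive the extra seats.
Red receives 3.

3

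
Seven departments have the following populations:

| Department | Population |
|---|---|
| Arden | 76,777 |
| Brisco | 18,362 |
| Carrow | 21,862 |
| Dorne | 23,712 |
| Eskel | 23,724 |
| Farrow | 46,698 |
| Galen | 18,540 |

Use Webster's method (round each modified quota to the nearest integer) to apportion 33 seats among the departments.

Arden=11, Brisco=3, Carrow=3, Dorne=3, Eskel=3, Farrow=7, Galen=3

Standard divisor 229675/33 ≈ 6959.848; standard quotas: Arden 11.031, Brisco 2.638, Carrow 3.141, Dorne 3.407, Eskel 3.409, Farrow 6.710, Galen 2.664.
Rounding to the nearest integer gives Arden 11, Brisco 3, Carrow 3, Dorne 3, Eskel 3, Farrow 7, Galen 3 — total 33, matching the house size, so no adjustment is needed.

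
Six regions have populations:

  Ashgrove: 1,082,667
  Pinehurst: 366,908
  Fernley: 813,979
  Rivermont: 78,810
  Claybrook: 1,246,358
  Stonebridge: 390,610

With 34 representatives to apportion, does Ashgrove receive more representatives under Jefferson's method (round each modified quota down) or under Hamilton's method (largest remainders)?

Jefferson: Ashgrove 10, Pinehurst 3, Fernley 7, Rivermont 0, Claybrook 11, Stonebridge 3.
Hamilton: Ashgrove 9, Pinehurst 3, Fernley 7, Rivermont 1, Claybrook 11, Stonebridge 3.
Ashgrove gets 10 under Jefferson and 9 under Hamilton.

Jefferson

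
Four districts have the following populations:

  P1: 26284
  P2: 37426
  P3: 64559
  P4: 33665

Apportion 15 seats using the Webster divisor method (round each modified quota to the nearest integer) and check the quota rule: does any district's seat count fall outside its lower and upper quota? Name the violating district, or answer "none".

none

Standard quotas: P1 2.435, P2 3.467, P3 5.980, P4 3.118.
Webster allocation: P1 2, P2 4, P3 6, P4 3.
Every allocation lies between the lower and upper quota.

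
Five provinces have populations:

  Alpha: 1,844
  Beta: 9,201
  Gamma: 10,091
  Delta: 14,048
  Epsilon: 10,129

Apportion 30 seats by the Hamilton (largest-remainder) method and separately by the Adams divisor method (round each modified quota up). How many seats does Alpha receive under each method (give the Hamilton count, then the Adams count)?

Hamilton: Alpha 1, Beta 6, Gamma 7, Delta 9, Epsilon 7.
Adams: Alpha 2, Beta 6, Gamma 6, Delta 9, Epsilon 7.
Alpha gets 1 under Hamilton and 2 under Adams.

1 and 2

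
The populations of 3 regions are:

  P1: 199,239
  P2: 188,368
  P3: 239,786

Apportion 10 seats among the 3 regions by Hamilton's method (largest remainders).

Standard divisor: 627393 ÷ 10 ≈ 62739.3.
Standard quotas: P1 3.1757, P2 3.0024, P3 3.8219.
Lower quotas: P1 3, P2 3, P3 3 (sum 9, leaving 1 seat).
Remainders in descending order: P3 0.8219, P1 0.1757, P2 0.0024.
Largest remainder: P3 receives the extra seat.

P1 3; P2 3; P3 4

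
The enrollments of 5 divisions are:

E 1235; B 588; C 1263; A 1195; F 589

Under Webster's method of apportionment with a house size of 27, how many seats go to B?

3

Standard divisor 4870/27 ≈ 180.37; standard quotas: E 6.847, B 3.260, C 7.002, A 6.625, F 3.266.
Rounding to the nearest integer gives E 7, B 3, C 7, A 7, F 3 — total 27, matching the house size, so no adjustment is needed.
B receives 3.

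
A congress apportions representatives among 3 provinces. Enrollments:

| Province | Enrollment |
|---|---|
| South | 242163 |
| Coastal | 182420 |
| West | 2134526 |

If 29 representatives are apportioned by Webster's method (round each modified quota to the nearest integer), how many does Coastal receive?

2

Standard divisor 2559109/29 ≈ 88245.138; standard quotas: South 2.744, Coastal 2.067, West 24.189.
Rounding to the nearest integer gives South 3, Coastal 2, West 24 — total 29, matching the house size, so no adjustment is needed.
Coastal receives 2.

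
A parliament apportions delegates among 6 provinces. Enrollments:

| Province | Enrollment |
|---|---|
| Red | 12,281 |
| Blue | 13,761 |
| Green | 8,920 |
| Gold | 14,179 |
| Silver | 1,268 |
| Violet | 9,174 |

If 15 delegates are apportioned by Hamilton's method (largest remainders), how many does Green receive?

The standard divisor is 59583/15 ≈ 3972.2.
Standard quotas: Red 3.0917, Blue 3.4643, Green 2.2456, Gold 3.5696, Silver 0.3192, Violet 2.3096.
Lower quotas: Red 3, Blue 3, Green 2, Gold 3, Silver 0, Violet 2 (sum 13, leaving 2 seats).
Remainders in descending order: Gold 0.5696, Blue 0.4643, Silver 0.3192, Violet 0.3096, Green 0.2456, Red 0.0917.
The surplus seats go to Gold, Blue.
Green receives 2.

2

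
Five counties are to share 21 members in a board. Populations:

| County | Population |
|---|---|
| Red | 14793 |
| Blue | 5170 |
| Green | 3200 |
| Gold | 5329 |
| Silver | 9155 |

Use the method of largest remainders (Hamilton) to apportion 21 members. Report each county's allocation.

Red 8, Blue 3, Green 2, Gold 3, Silver 5

The standard divisor is 37647/21 ≈ 1792.714.
Standard quotas: Red 8.2517, Blue 2.8839, Green 1.7850, Gold 2.9726, Silver 5.1068.
Lower quotas: Red 8, Blue 2, Green 1, Gold 2, Silver 5 (sum 18, leaving 3 seats).
Remainders in descending order: Gold 0.9726, Blue 0.8839, Green 0.7850, Red 0.2517, Silver 0.1068.
Largest remainders: Gold, Blue, Green receive the extra seats.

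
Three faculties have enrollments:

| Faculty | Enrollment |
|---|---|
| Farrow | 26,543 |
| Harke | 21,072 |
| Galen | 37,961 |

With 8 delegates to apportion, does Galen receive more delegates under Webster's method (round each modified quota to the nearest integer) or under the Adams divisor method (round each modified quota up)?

Webster: Farrow 2, Harke 2, Galen 4.
Adams: Farrow 3, Harke 2, Galen 3.
Galen gets 4 under Webster and 3 under Adams.

Webster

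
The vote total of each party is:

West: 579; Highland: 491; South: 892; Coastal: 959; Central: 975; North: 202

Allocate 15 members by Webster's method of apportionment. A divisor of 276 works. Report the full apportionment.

West: 2, Highland: 2, South: 3, Coastal: 3, Central: 4, North: 1

With modified divisor 276: modified quotas West 2.098, Highland 1.779, South 3.232, Coastal 3.475, Central 3.533, North 0.732.
Rounding to the nearest integer: West 2, Highland 2, South 3, Coastal 3, Central 4, North 1 (total 15).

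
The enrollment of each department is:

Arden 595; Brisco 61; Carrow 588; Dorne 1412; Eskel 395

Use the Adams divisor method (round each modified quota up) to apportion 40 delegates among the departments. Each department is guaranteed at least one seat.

Arden 8, Brisco 1, Carrow 8, Dorne 18, Eskel 5

Standard divisor 3051/40 ≈ 76.275; standard quotas: Arden 7.801, Brisco 0.800, Carrow 7.709, Dorne 18.512, Eskel 5.179.
Rounding up gives 8, 1, 8, 19, 6 = 42 seats, so the divisor must be adjusted.
With modified divisor 80: modified quotas Arden 7.438, Brisco 0.762, Carrow 7.350, Dorne 17.650, Eskel 4.938.
Rounding up: Arden 8, Brisco 1, Carrow 8, Dorne 18, Eskel 5 (total 40).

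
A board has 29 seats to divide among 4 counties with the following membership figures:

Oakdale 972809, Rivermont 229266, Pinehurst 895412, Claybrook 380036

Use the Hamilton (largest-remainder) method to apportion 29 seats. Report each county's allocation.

Standard divisor: 2477523 ÷ 29 ≈ 85431.828.
Standard quotas: Oakdale 11.3870, Rivermont 2.6836, Pinehurst 10.4810, Claybrook 4.4484.
Lower quotas: Oakdale 11, Rivermont 2, Pinehurst 10, Claybrook 4 (sum 27, leaving 2 seats).
Remainders in descending order: Rivermont 0.6836, Pinehurst 0.4810, Claybrook 0.4484, Oakdale 0.3870.
The surplus seats go to Rivermont, Pinehurst.

Oakdale 11, Rivermont 3, Pinehurst 11, Claybrook 4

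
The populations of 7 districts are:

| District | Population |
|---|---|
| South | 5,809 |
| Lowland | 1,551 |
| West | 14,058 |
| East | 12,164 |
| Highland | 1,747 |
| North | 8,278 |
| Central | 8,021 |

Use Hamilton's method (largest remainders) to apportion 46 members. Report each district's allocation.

South=5, Lowland=1, West=13, East=11, Highland=2, North=7, Central=7

Total 51628; standard divisor 51628/46 ≈ 1122.348.
Standard quotas: South 5.1758, Lowland 1.3819, West 12.5255, East 10.8380, Highland 1.5566, North 7.3756, Central 7.1466.
Lower quotas: South 5, Lowland 1, West 12, East 10, Highland 1, North 7, Central 7 (sum 43, leaving 3 seats).
Remainders in descending order: East 0.8380, Highland 0.5566, West 0.5255, Lowland 0.3819, North 0.3756, South 0.1758, Central 0.1466.
Largest remainders: East, Highland, West receive the extra seats.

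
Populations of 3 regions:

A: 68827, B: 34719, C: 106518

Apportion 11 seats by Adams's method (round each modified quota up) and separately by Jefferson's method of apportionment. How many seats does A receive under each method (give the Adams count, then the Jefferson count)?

Adams: A 4, B 2, C 5.
Jefferson: A 3, B 2, C 6.
A gets 4 under Adams and 3 under Jefferson.

4 and 3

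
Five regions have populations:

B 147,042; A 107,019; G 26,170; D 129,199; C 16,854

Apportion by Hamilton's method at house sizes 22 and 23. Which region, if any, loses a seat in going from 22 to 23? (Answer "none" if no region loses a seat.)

none

At 22 seats: B 8, A 5, G 1, D 7, C 1.
At 23 seats: B 8, A 6, G 1, D 7, C 1.
No region's allocation decreased.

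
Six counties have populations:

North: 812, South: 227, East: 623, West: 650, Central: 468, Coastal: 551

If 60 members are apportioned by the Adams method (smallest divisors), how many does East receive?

11

Standard divisor 3331/60 ≈ 55.517; standard quotas: North 14.626, South 4.089, East 11.222, West 11.708, Central 8.430, Coastal 9.925.
Rounding up gives 15, 5, 12, 12, 9, 10 = 63 seats, so the divisor must be adjusted.
With modified divisor 58.2: modified quotas North 13.952, South 3.900, East 10.704, West 11.168, Central 8.041, Coastal 9.467.
Rounding up: North 14, South 4, East 11, West 12, Central 9, Coastal 10 (total 60).
East receives 11.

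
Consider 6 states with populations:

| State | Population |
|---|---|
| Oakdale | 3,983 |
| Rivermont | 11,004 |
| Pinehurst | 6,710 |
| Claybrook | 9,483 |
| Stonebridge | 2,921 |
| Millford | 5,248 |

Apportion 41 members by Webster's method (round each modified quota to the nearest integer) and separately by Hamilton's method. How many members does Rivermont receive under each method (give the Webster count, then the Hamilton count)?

12 and 11

Webster: Oakdale 4, Rivermont 12, Pinehurst 7, Claybrook 10, Stonebridge 3, Millford 5.
Hamilton: Oakdale 4, Rivermont 11, Pinehurst 7, Claybrook 10, Stonebridge 3, Millford 6.
Rivermont gets 12 under Webster and 11 under Hamilton.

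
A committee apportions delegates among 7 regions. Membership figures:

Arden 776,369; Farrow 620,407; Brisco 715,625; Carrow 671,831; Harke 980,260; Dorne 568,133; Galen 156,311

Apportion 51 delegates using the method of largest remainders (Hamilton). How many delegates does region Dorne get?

The standard divisor is 4488936/51 ≈ 88018.353.
Standard quotas: Arden 8.8205, Farrow 7.0486, Brisco 8.1304, Carrow 7.6329, Harke 11.1370, Dorne 6.4547, Galen 1.7759.
Lower quotas: Arden 8, Farrow 7, Brisco 8, Carrow 7, Harke 11, Dorne 6, Galen 1 (sum 48, leaving 3 seats).
Remainders in descending order: Arden 0.8205, Galen 0.7759, Carrow 0.6329, Dorne 0.4547, Harke 0.1370, Brisco 0.1304, Farrow 0.0486.
Largest remainders: Arden, Galen, Carrow receive the extra seats.
Dorne receives 6.

6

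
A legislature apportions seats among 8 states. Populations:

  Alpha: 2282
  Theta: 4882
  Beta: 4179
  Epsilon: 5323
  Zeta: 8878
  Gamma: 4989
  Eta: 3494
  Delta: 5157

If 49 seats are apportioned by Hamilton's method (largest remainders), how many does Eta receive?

Total 39184; standard divisor 39184/49 ≈ 799.673.
Standard quotas: Alpha 2.8537, Theta 6.1050, Beta 5.2259, Epsilon 6.6565, Zeta 11.1020, Gamma 6.2388, Eta 4.3693, Delta 6.4489.
Lower quotas: Alpha 2, Theta 6, Beta 5, Epsilon 6, Zeta 11, Gamma 6, Eta 4, Delta 6 (sum 46, leaving 3 seats).
Remainders in descending order: Alpha 0.8537, Epsilon 0.6565, Delta 0.4489, Eta 0.3693, Gamma 0.2388, Beta 0.2259, Theta 0.1050, Zeta 0.1020.
The surplus seats go to Alpha, Epsilon, Delta.
Eta receives 4.

4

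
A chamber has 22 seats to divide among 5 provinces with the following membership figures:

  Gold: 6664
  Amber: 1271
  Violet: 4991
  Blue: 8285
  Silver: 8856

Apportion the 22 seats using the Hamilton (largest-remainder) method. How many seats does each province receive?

Gold 5, Amber 1, Violet 4, Blue 6, Silver 6

Total 30067; standard divisor 30067/22 ≈ 1366.682.
Standard quotas: Gold 4.8760, Amber 0.9300, Violet 3.6519, Blue 6.0621, Silver 6.4799.
Lower quotas: Gold 4, Amber 0, Violet 3, Blue 6, Silver 6 (sum 19, leaving 3 seats).
Remainders in descending order: Amber 0.9300, Gold 0.8760, Violet 0.6519, Silver 0.4799, Blue 0.0621.
Largest remainders: Amber, Gold, Violet receive the extra seats.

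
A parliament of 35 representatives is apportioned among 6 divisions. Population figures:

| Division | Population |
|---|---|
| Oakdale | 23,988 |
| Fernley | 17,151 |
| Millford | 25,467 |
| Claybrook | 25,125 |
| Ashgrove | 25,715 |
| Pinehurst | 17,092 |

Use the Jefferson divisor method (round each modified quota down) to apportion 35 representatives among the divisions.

Standard divisor 134538/35 ≈ 3843.943; standard quotas: Oakdale 6.240, Fernley 4.462, Millford 6.625, Claybrook 6.536, Ashgrove 6.690, Pinehurst 4.446.
Rounding down gives 6, 4, 6, 6, 6, 4 = 32 seats, so the divisor must be adjusted.
With modified divisor 3500: modified quotas Oakdale 6.854, Fernley 4.900, Millford 7.276, Claybrook 7.179, Ashgrove 7.347, Pinehurst 4.883.
Rounding down: Oakdale 6, Fernley 4, Millford 7, Claybrook 7, Ashgrove 7, Pinehurst 4 (total 35).

Oakdale=6; Fernley=4; Millford=7; Claybrook=7; Ashgrove=7; Pinehurst=4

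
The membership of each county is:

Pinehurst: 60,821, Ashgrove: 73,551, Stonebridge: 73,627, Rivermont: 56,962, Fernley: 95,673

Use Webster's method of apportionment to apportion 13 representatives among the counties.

Standard divisor 360634/13 ≈ 27741.077; standard quotas: Pinehurst 2.192, Ashgrove 2.651, Stonebridge 2.654, Rivermont 2.053, Fernley 3.449.
Rounding to the nearest integer gives Pinehurst 2, Ashgrove 3, Stonebridge 3, Rivermont 2, Fernley 3 — total 13, matching the house size, so no adjustment is needed.

Pinehurst=2; Ashgrove=3; Stonebridge=3; Rivermont=2; Fernley=3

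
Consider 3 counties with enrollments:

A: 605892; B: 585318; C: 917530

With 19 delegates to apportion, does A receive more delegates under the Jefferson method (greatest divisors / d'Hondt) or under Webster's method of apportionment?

Jefferson: A 5, B 5, C 9.
Webster: A 6, B 5, C 8.
A gets 5 under Jefferson and 6 under Webster.

Webster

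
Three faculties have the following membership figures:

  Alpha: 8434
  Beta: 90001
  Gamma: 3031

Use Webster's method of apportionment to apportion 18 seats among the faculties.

Standard divisor 101466/18 ≈ 5637; standard quotas: Alpha 1.496, Beta 15.966, Gamma 0.538.
Rounding to the nearest integer gives Alpha 1, Beta 16, Gamma 1 — total 18, matching the house size, so no adjustment is needed.

Alpha 1, Beta 16, Gamma 1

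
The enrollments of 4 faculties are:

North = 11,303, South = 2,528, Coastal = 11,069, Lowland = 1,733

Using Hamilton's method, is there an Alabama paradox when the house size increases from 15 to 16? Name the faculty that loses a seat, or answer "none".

South

At 15 seats: North 6, South 2, Coastal 6, Lowland 1.
At 16 seats: North 7, South 1, Coastal 7, Lowland 1.
South drops from 2 to 1.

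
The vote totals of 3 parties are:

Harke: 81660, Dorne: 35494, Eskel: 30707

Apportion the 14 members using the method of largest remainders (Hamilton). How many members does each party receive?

Total 147861; standard divisor 147861/14 ≈ 10561.5.
Standard quotas: Harke 7.7319, Dorne 3.3607, Eskel 2.9074.
Lower quotas: Harke 7, Dorne 3, Eskel 2 (sum 12, leaving 2 seats).
Remainders in descending order: Eskel 0.9074, Harke 0.7319, Dorne 0.3607.
The surplus seats go to Eskel, Harke.

Harke 8; Dorne 3; Eskel 3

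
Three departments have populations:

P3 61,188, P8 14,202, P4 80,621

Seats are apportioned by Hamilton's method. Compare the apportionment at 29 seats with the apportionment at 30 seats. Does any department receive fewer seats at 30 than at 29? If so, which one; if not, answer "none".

none

At 29 seats: P3 11, P8 3, P4 15.
At 30 seats: P3 12, P8 3, P4 15.
No department's allocation decreased.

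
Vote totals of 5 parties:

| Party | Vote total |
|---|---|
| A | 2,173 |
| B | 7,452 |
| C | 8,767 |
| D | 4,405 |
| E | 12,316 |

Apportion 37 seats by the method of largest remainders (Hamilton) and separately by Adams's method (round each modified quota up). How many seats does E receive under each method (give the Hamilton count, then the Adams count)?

Hamilton: A 2, B 8, C 9, D 5, E 13.
Adams: A 3, B 8, C 9, D 5, E 12.
E gets 13 under Hamilton and 12 under Adams.

13 and 12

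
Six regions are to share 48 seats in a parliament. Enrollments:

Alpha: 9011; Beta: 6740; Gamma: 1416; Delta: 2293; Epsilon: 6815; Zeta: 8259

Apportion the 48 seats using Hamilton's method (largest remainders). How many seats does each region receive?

Alpha 13, Beta 9, Gamma 2, Delta 3, Epsilon 9, Zeta 12

Standard divisor: 34534 ÷ 48 ≈ 719.458.
Standard quotas: Alpha 12.5247, Beta 9.3682, Gamma 1.9681, Delta 3.1871, Epsilon 9.4724, Zeta 11.4795.
Lower quotas: Alpha 12, Beta 9, Gamma 1, Delta 3, Epsilon 9, Zeta 11 (sum 45, leaving 3 seats).
Remainders in descending order: Gamma 0.9681, Alpha 0.5247, Zeta 0.4795, Epsilon 0.4724, Beta 0.3682, Delta 0.1871.
Largest remainders: Gamma, Alpha, Zeta receive the extra seats.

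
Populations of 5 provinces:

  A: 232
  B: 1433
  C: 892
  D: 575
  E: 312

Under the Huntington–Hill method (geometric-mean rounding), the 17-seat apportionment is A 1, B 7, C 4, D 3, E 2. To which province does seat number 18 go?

Priority for the next seat is population ÷ (√(s·(s+1))).
Priorities: A 164.049, B 191.493, C 199.457, D 165.988, E 127.373.
Highest priority: C.

C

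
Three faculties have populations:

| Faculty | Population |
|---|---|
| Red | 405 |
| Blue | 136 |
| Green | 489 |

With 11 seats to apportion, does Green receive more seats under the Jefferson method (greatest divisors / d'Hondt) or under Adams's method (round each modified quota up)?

Jefferson: Red 4, Blue 1, Green 6.
Adams: Red 4, Blue 2, Green 5.
Green gets 6 under Jefferson and 5 under Adams.

Jefferson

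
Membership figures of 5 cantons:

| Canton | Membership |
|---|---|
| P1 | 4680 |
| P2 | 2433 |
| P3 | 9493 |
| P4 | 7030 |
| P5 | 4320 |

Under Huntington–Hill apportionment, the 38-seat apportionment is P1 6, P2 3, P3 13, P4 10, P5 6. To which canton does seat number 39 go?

P1

Priority for the next seat is population ÷ (√(s·(s+1))).
Priorities: P1 722.140, P2 702.347, P3 703.668, P4 670.284, P5 666.590.
Highest priority: P1.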